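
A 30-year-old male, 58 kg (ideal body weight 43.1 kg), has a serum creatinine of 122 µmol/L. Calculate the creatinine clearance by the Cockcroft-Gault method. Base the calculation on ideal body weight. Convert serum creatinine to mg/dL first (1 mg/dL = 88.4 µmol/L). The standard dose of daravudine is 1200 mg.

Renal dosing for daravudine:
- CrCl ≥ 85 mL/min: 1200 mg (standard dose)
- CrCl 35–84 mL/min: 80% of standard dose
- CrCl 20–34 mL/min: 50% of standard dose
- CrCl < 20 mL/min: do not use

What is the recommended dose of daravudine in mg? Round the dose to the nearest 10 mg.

960 mg

SCr = 122 / 88.4 = 1.38 mg/dL
CrCl = (140 − 30) × 43.1 / (72 × 1.38) = 4741.0 / 99.36 ≈ 47.7 mL/min
CrCl ≈ 48 mL/min → bracket 35–84 mL/min.
80% of 1200 mg = 960 mg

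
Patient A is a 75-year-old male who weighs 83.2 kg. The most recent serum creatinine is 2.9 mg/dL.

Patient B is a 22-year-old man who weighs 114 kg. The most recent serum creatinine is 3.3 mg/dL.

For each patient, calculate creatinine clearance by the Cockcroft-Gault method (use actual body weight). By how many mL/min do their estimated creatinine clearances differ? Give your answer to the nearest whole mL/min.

Patient A: CrCl = (140 − 75) × 83.2 / (72 × 2.9) = 5408.0 / 208.80 ≈ 25.9 mL/min
Patient B: CrCl = (140 − 22) × 114 / (72 × 3.3) = 13452.0 / 237.60 ≈ 56.6 mL/min
|25.9 − 56.6| = 30.7 mL/min

31 mL/min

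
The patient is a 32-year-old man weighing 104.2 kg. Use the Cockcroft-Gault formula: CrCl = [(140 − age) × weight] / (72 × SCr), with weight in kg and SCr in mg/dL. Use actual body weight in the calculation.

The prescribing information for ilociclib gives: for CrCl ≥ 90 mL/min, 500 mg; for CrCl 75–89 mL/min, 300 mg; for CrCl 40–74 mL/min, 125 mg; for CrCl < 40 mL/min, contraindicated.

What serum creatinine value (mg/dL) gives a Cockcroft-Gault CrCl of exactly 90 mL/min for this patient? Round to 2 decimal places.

Standard dose requires CrCl ≥ 90 mL/min.
Set (140 − 32) × 104.2 / (72 × SCr) = 90
SCr = (140 − 32) × 104.2 / (72 × 90) = 1.737 mg/dL

1.74 mg/dL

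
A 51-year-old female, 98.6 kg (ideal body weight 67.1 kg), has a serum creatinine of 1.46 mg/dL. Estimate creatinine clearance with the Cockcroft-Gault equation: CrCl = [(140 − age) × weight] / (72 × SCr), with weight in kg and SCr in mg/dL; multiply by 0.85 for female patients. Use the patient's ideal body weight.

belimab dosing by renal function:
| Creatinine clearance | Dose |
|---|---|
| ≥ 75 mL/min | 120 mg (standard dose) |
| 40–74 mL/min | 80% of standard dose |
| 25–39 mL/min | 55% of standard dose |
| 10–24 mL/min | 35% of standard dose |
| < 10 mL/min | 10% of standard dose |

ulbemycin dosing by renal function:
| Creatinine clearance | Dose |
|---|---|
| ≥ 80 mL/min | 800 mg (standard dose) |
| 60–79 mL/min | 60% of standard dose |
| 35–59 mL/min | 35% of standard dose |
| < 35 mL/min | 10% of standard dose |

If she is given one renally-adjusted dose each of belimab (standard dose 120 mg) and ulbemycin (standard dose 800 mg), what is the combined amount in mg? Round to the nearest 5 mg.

CrCl = (140 − 51) × 67.1 / (72 × 1.46) × 0.85 = 5971.9 / 105.12 × 0.85 ≈ 48.3 mL/min
CrCl ≈ 48 mL/min.
belimab: 40–74 mL/min → 80% of 120 mg = 96 mg.
ulbemycin: 35–59 mL/min → 35% of 800 mg = 280 mg.
Total = 96 + 280 = 376 mg.

375 mg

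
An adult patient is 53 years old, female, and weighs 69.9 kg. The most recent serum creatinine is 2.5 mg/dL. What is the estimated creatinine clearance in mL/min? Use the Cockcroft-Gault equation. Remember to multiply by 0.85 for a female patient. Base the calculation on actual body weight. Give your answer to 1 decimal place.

CrCl = (140 − 53) × 69.9 / (72 × 2.5) × 0.85 = 6081.3 / 180.00 × 0.85 ≈ 28.7 mL/min

28.7 mL/min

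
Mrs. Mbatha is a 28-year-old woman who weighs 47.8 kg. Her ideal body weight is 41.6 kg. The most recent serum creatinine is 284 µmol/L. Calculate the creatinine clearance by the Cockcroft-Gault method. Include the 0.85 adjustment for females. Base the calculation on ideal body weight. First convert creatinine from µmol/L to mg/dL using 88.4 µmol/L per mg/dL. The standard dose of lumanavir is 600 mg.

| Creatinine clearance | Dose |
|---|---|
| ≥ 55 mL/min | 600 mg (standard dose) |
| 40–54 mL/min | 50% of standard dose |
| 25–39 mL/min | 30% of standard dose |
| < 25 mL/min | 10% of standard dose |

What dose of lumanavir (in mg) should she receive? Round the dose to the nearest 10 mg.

60 mg

SCr = 284 / 88.4 = 3.213 mg/dL
CrCl = (140 − 28) × 41.6 / (72 × 3.213) × 0.85 = 4659.2 / 231.34 × 0.85 ≈ 17.1 mL/min
CrCl ≈ 17 mL/min → bracket < 25 mL/min.
10% of 600 mg = 60 mg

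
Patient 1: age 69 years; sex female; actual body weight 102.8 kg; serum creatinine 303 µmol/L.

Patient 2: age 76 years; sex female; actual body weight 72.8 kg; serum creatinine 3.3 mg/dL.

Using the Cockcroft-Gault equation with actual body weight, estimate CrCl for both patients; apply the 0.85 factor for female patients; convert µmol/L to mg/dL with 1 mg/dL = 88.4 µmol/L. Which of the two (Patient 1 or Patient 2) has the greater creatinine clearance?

Patient 1: SCr = 303 / 88.4 = 3.428 mg/dL
Patient 1: CrCl = (140 − 69) × 102.8 / (72 × 3.428) × 0.85 = 7298.8 / 246.82 × 0.85 ≈ 25.1 mL/min
Patient 2: CrCl = (140 − 76) × 72.8 / (72 × 3.3) × 0.85 = 4659.2 / 237.60 × 0.85 ≈ 16.7 mL/min
25.1 vs 16.7 mL/min → Patient 1 is higher.

Patient 1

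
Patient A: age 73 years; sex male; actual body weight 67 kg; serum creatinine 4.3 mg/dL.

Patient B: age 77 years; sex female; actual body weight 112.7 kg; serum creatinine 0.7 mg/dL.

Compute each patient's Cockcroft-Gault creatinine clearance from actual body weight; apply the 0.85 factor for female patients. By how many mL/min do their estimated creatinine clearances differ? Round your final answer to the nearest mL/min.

105 mL/min

Patient A: CrCl = (140 − 73) × 67 / (72 × 4.3) = 4489.0 / 309.60 ≈ 14.5 mL/min
Patient B: CrCl = (140 − 77) × 112.7 / (72 × 0.7) × 0.85 = 7100.1 / 50.40 × 0.85 ≈ 119.7 mL/min
|14.5 − 119.7| = 105.2 mL/min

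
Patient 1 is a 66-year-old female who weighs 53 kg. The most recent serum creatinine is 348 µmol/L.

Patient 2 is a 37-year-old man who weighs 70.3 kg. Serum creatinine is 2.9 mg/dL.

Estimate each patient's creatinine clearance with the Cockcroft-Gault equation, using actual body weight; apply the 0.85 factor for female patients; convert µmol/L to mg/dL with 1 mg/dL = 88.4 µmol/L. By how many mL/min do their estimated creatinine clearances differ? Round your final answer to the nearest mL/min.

23 mL/min

Patient 1: SCr = 348 / 88.4 = 3.937 mg/dL
Patient 1: CrCl = (140 − 66) × 53 / (72 × 3.937) × 0.85 = 3922.0 / 283.46 × 0.85 ≈ 11.8 mL/min
Patient 2: CrCl = (140 − 37) × 70.3 / (72 × 2.9) = 7240.9 / 208.80 ≈ 34.7 mL/min
|11.8 − 34.7| = 22.9 mL/min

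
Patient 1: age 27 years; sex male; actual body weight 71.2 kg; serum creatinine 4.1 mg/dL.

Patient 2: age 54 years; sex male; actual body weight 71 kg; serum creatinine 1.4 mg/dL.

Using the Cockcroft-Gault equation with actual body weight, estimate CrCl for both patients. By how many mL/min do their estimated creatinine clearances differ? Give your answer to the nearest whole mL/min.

33 mL/min

Patient 1: CrCl = (140 − 27) × 71.2 / (72 × 4.1) = 8045.6 / 295.20 ≈ 27.3 mL/min
Patient 2: CrCl = (140 − 54) × 71 / (72 × 1.4) = 6106.0 / 100.80 ≈ 60.6 mL/min
|27.3 − 60.6| = 33.3 mL/min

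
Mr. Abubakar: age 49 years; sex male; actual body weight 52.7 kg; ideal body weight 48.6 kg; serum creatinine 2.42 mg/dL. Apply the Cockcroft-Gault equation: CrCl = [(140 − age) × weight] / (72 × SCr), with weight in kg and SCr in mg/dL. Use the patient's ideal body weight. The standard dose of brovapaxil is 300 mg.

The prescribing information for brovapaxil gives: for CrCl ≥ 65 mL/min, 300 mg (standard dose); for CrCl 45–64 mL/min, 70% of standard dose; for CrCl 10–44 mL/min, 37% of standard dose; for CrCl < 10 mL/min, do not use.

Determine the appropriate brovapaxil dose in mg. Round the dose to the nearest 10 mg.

CrCl = (140 − 49) × 48.6 / (72 × 2.42) = 4422.6 / 174.24 ≈ 25.4 mL/min
CrCl ≈ 25 mL/min → bracket 10–44 mL/min.
37% of 300 mg = 111 mg → 110 mg

110 mg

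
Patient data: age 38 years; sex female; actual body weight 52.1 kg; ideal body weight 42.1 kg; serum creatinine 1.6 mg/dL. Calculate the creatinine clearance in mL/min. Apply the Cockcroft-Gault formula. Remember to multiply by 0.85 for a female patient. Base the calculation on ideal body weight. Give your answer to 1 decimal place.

CrCl = (140 − 38) × 42.1 / (72 × 1.6) × 0.85 = 4294.2 / 115.20 × 0.85 ≈ 31.7 mL/min

31.7 mL/min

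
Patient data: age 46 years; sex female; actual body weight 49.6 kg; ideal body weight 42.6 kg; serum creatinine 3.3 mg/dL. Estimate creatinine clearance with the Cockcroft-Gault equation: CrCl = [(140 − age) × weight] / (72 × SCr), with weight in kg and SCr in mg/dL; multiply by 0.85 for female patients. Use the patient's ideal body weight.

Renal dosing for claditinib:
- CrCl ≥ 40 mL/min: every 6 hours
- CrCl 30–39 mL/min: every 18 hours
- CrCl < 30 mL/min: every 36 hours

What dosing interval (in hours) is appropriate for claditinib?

every 36 hours

CrCl = (140 − 46) × 42.6 / (72 × 3.3) × 0.85 = 4004.4 / 237.60 × 0.85 ≈ 14.3 mL/min
CrCl ≈ 14 mL/min → bracket < 30 mL/min → every 36 hours.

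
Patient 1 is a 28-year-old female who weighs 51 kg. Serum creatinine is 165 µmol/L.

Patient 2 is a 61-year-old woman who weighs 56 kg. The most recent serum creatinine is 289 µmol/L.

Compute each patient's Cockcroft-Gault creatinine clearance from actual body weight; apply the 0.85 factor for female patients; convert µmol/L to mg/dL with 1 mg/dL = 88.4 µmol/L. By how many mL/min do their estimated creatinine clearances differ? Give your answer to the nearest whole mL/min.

20 mL/min

Patient 1: SCr = 165 / 88.4 = 1.867 mg/dL
Patient 1: CrCl = (140 − 28) × 51 / (72 × 1.867) × 0.85 = 5712.0 / 134.42 × 0.85 ≈ 36.1 mL/min
Patient 2: SCr = 289 / 88.4 = 3.269 mg/dL
Patient 2: CrCl = (140 − 61) × 56 / (72 × 3.269) × 0.85 = 4424.0 / 235.37 × 0.85 ≈ 16.0 mL/min
|36.1 − 16.0| = 20.1 mL/min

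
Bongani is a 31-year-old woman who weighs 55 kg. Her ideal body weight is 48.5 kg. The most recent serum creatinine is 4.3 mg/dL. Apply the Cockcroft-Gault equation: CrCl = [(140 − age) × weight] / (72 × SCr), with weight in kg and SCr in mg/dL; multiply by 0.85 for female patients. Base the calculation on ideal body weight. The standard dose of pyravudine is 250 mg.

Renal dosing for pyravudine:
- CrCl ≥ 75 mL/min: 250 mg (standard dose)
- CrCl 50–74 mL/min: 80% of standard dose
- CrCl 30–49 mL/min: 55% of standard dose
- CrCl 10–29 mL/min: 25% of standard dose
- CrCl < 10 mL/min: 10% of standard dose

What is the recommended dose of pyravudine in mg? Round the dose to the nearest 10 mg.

CrCl = (140 − 31) × 48.5 / (72 × 4.3) × 0.85 = 5286.5 / 309.60 × 0.85 ≈ 14.5 mL/min
CrCl ≈ 15 mL/min → bracket 10–29 mL/min.
25% of 250 mg = 62.5 mg → 60 mg

60 mg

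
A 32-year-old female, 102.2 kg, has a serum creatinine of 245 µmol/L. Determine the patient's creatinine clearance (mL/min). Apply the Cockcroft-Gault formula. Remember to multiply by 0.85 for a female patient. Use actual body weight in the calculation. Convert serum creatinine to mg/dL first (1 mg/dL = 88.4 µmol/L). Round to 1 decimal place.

47.0 mL/min

SCr = 245 / 88.4 = 2.771 mg/dL
CrCl = (140 − 32) × 102.2 / (72 × 2.771) × 0.85 = 11037.6 / 199.51 × 0.85 ≈ 47.0 mL/min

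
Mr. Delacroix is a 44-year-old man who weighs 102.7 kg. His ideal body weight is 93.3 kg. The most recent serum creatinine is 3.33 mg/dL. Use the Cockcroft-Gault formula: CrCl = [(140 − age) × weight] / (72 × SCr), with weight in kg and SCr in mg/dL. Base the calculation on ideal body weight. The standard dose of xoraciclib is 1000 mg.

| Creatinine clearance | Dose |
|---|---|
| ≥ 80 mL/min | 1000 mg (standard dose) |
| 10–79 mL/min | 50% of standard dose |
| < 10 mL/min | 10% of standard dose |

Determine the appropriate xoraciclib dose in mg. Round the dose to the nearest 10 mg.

CrCl = (140 − 44) × 93.3 / (72 × 3.33) = 8956.8 / 239.76 ≈ 37.4 mL/min
CrCl ≈ 37 mL/min → bracket 10–79 mL/min.
50% of 1000 mg = 500 mg

500 mg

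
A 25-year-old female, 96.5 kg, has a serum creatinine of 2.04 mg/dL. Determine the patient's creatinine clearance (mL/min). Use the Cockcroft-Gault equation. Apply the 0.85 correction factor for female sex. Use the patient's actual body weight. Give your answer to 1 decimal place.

CrCl = (140 − 25) × 96.5 / (72 × 2.04) × 0.85 = 11097.5 / 146.88 × 0.85 ≈ 64.2 mL/min

64.2 mL/min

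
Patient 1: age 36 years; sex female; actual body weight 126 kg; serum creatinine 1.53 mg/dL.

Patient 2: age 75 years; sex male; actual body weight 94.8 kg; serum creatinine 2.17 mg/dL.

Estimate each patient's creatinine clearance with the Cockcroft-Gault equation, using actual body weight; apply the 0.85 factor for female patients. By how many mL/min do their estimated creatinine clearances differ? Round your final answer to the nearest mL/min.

Patient 1: CrCl = (140 − 36) × 126 / (72 × 1.53) × 0.85 = 13104.0 / 110.16 × 0.85 ≈ 101.1 mL/min
Patient 2: CrCl = (140 − 75) × 94.8 / (72 × 2.17) = 6162.0 / 156.24 ≈ 39.4 mL/min
|101.1 − 39.4| = 61.7 mL/min

62 mL/min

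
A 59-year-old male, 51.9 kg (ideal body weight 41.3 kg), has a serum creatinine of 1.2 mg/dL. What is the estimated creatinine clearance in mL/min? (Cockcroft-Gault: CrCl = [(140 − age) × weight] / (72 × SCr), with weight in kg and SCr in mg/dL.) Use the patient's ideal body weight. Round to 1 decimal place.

38.7 mL/min

CrCl = (140 − 59) × 41.3 / (72 × 1.2) = 3345.3 / 86.40 ≈ 38.7 mL/min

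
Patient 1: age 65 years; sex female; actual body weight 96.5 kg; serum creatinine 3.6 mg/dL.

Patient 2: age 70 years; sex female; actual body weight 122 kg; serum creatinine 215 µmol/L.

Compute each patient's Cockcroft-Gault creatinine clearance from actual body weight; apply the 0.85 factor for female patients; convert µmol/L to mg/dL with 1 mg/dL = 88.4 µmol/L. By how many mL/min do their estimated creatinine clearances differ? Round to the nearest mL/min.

18 mL/min

Patient 1: CrCl = (140 − 65) × 96.5 / (72 × 3.6) × 0.85 = 7237.5 / 259.20 × 0.85 ≈ 23.7 mL/min
Patient 2: SCr = 215 / 88.4 = 2.432 mg/dL
Patient 2: CrCl = (140 − 70) × 122 / (72 × 2.432) × 0.85 = 8540.0 / 175.10 × 0.85 ≈ 41.5 mL/min
|23.7 − 41.5| = 17.8 mL/min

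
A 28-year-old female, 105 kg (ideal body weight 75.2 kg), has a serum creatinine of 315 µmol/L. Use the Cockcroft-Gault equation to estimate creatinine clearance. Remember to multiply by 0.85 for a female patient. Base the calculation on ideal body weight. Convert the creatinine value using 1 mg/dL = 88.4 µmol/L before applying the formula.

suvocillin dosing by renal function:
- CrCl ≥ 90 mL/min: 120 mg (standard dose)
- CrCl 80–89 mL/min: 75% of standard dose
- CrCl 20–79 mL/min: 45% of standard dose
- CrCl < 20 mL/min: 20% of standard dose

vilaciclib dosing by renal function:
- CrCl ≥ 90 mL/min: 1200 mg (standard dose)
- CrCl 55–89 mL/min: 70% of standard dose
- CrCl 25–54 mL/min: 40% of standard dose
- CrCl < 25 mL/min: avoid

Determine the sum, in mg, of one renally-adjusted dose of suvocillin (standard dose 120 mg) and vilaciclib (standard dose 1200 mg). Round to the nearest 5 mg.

SCr = 315 / 88.4 = 3.563 mg/dL
CrCl = (140 − 28) × 75.2 / (72 × 3.563) × 0.85 = 8422.4 / 256.54 × 0.85 ≈ 27.9 mL/min
CrCl ≈ 28 mL/min.
suvocillin: 20–79 mL/min → 45% of 120 mg = 54 mg.
vilaciclib: 25–54 mL/min → 40% of 1200 mg = 480 mg.
Total = 54 + 480 = 534 mg.

535 mg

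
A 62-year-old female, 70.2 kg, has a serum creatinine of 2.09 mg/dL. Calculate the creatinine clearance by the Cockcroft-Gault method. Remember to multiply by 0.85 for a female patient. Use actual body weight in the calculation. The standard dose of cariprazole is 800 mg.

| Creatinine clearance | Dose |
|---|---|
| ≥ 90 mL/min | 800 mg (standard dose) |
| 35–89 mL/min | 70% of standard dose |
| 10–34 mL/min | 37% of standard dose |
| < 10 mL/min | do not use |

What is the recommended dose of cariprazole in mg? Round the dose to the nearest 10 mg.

300 mg

CrCl = (140 − 62) × 70.2 / (72 × 2.09) × 0.85 = 5475.6 / 150.48 × 0.85 ≈ 30.9 mL/min
CrCl ≈ 31 mL/min → bracket 10–34 mL/min.
37% of 800 mg = 296 mg → 300 mg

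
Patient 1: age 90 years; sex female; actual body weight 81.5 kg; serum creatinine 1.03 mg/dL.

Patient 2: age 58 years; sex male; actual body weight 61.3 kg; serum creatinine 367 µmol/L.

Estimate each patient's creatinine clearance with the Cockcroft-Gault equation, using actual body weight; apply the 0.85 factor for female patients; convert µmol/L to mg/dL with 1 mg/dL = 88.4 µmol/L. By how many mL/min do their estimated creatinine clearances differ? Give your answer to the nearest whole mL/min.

Patient 1: CrCl = (140 − 90) × 81.5 / (72 × 1.03) × 0.85 = 4075.0 / 74.16 × 0.85 ≈ 46.7 mL/min
Patient 2: SCr = 367 / 88.4 = 4.152 mg/dL
Patient 2: CrCl = (140 − 58) × 61.3 / (72 × 4.152) = 5026.6 / 298.94 ≈ 16.8 mL/min
|46.7 − 16.8| = 29.9 mL/min

30 mL/min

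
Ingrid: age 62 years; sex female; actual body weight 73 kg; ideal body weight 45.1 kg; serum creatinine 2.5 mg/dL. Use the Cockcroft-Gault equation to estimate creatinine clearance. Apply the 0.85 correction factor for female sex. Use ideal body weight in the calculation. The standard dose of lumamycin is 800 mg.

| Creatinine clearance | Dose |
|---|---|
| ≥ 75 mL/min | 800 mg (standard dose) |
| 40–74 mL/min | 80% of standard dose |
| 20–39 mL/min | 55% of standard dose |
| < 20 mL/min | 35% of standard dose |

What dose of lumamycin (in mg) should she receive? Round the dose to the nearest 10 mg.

280 mg

CrCl = (140 − 62) × 45.1 / (72 × 2.5) × 0.85 = 3517.8 / 180.00 × 0.85 ≈ 16.6 mL/min
CrCl ≈ 17 mL/min → bracket < 20 mL/min.
35% of 800 mg = 280 mg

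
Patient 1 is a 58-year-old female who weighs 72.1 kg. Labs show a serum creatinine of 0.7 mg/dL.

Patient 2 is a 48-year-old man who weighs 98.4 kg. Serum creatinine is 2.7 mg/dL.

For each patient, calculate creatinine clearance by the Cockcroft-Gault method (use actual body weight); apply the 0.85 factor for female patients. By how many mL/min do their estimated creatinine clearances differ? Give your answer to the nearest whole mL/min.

53 mL/min

Patient 1: CrCl = (140 − 58) × 72.1 / (72 × 0.7) × 0.85 = 5912.2 / 50.40 × 0.85 ≈ 99.7 mL/min
Patient 2: CrCl = (140 − 48) × 98.4 / (72 × 2.7) = 9052.8 / 194.40 ≈ 46.6 mL/min
|99.7 − 46.6| = 53.1 mL/min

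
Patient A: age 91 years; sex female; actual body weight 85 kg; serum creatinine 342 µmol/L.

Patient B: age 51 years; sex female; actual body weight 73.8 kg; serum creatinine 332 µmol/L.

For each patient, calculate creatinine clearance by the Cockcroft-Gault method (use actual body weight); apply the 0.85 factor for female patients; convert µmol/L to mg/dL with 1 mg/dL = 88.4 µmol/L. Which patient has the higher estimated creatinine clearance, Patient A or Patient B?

Patient B

Patient A: SCr = 342 / 88.4 = 3.869 mg/dL
Patient A: CrCl = (140 − 91) × 85 / (72 × 3.869) × 0.85 = 4165.0 / 278.57 × 0.85 ≈ 12.7 mL/min
Patient B: SCr = 332 / 88.4 = 3.756 mg/dL
Patient B: CrCl = (140 − 51) × 73.8 / (72 × 3.756) × 0.85 = 6568.2 / 270.43 × 0.85 ≈ 20.6 mL/min
12.7 vs 20.6 mL/min → Patient B is higher.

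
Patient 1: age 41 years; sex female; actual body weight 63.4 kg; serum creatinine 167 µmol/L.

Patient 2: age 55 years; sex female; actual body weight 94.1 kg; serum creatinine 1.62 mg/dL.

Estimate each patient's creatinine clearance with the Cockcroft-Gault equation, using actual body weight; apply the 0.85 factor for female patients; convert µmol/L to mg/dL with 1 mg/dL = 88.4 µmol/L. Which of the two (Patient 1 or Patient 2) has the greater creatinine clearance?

Patient 1: SCr = 167 / 88.4 = 1.889 mg/dL
Patient 1: CrCl = (140 − 41) × 63.4 / (72 × 1.889) × 0.85 = 6276.6 / 136.01 × 0.85 ≈ 39.2 mL/min
Patient 2: CrCl = (140 − 55) × 94.1 / (72 × 1.62) × 0.85 = 7998.5 / 116.64 × 0.85 ≈ 58.3 mL/min
39.2 vs 58.3 mL/min → Patient 2 is higher.

Patient 2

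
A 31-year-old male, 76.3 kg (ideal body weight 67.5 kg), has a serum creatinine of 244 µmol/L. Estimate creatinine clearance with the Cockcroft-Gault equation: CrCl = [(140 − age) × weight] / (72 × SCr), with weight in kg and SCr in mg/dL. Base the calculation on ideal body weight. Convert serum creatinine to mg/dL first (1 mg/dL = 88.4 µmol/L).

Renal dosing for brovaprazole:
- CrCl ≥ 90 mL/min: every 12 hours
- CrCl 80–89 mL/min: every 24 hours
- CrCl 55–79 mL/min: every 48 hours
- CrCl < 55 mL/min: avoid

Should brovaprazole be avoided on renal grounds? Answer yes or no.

yes

SCr = 244 / 88.4 = 2.76 mg/dL
CrCl = (140 − 31) × 67.5 / (72 × 2.76) = 7357.5 / 198.72 ≈ 37.0 mL/min
CrCl ≈ 37 mL/min, which is < 55 mL/min.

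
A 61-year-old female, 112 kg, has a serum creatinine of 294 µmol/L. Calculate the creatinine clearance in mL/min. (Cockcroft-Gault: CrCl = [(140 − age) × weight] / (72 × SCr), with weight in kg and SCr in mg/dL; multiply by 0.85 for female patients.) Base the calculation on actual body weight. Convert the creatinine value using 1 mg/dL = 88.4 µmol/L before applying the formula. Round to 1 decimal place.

SCr = 294 / 88.4 = 3.326 mg/dL
CrCl = (140 − 61) × 112 / (72 × 3.326) × 0.85 = 8848.0 / 239.47 × 0.85 ≈ 31.4 mL/min

31.4 mL/min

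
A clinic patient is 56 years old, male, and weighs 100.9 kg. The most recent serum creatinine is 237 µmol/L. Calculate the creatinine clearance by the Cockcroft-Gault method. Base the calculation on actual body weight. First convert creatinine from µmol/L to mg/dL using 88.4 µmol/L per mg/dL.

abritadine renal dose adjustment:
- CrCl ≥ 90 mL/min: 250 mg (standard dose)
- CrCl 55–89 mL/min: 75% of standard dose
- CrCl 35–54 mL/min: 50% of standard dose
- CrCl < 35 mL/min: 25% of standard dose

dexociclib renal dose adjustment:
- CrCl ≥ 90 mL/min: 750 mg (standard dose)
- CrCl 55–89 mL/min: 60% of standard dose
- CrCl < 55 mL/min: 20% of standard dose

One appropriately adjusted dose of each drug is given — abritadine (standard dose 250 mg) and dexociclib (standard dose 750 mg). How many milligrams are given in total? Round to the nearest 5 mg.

SCr = 237 / 88.4 = 2.681 mg/dL
CrCl = (140 − 56) × 100.9 / (72 × 2.681) = 8475.6 / 193.03 ≈ 43.9 mL/min
CrCl ≈ 44 mL/min.
abritadine: 35–54 mL/min → 50% of 250 mg = 125 mg.
dexociclib: < 55 mL/min → 20% of 750 mg = 150 mg.
Total = 125 + 150 = 275 mg.

275 mg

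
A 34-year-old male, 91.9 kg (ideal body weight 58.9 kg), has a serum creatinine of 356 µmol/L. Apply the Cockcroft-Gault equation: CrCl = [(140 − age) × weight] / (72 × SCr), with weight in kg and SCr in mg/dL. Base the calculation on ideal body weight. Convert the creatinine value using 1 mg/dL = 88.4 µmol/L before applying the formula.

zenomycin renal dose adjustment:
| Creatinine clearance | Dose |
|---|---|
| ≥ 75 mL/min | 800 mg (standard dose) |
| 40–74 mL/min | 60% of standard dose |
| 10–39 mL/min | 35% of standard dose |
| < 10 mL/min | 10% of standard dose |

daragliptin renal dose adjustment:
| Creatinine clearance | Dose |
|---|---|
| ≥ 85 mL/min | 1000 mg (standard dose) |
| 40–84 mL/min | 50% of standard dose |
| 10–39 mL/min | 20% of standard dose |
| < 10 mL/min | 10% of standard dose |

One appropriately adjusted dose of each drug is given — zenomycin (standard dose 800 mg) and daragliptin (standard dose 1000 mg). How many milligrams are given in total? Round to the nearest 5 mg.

SCr = 356 / 88.4 = 4.027 mg/dL
CrCl = (140 − 34) × 58.9 / (72 × 4.027) = 6243.4 / 289.94 ≈ 21.5 mL/min
CrCl ≈ 22 mL/min.
zenomycin: 10–39 mL/min → 35% of 800 mg = 280 mg.
daragliptin: 10–39 mL/min → 20% of 1000 mg = 200 mg.
Total = 280 + 200 = 480 mg.

480 mg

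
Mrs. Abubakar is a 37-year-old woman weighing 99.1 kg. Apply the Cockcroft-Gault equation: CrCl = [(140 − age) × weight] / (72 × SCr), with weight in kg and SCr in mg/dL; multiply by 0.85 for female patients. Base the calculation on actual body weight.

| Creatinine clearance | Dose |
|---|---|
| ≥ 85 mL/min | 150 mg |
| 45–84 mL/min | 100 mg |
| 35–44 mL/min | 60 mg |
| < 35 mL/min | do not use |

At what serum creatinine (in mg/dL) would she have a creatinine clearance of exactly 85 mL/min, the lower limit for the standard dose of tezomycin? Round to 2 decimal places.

1.42 mg/dL

Standard dose requires CrCl ≥ 85 mL/min.
Set (140 − 37) × 99.1 × 0.85 / (72 × SCr) = 85
SCr = (140 − 37) × 99.1 × 0.85 / (72 × 85) = 1.418 mg/dL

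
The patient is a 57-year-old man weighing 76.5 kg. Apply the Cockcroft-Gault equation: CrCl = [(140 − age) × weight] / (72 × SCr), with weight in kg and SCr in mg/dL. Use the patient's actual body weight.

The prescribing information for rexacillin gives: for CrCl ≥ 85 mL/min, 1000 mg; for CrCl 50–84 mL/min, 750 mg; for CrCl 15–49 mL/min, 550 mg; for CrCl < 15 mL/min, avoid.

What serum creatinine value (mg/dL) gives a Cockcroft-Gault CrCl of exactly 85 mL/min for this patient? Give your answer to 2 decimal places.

Standard dose requires CrCl ≥ 85 mL/min.
Set (140 − 57) × 76.5 / (72 × SCr) = 85
SCr = (140 − 57) × 76.5 / (72 × 85) = 1.038 mg/dL

1.04 mg/dL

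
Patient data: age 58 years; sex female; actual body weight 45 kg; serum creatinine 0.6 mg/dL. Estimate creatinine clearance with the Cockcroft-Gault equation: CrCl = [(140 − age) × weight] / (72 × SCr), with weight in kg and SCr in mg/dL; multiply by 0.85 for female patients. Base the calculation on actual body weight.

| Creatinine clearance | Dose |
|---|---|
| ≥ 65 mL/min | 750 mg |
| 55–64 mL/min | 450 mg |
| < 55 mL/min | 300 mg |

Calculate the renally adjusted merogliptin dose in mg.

750 mg

CrCl = (140 − 58) × 45 / (72 × 0.6) × 0.85 = 3690.0 / 43.20 × 0.85 ≈ 72.6 mL/min
CrCl ≈ 73 mL/min → bracket ≥ 65 mL/min.
Dose for this bracket: 750 mg.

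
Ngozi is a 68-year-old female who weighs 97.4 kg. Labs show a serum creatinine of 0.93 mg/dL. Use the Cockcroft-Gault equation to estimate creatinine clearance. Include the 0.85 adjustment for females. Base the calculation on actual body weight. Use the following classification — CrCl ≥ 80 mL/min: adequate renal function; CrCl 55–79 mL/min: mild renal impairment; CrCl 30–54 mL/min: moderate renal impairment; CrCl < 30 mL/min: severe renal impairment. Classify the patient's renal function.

CrCl = (140 − 68) × 97.4 / (72 × 0.93) × 0.85 = 7012.8 / 66.96 × 0.85 ≈ 89.0 mL/min
89 mL/min falls in the 'adequate renal function' range.

adequate renal function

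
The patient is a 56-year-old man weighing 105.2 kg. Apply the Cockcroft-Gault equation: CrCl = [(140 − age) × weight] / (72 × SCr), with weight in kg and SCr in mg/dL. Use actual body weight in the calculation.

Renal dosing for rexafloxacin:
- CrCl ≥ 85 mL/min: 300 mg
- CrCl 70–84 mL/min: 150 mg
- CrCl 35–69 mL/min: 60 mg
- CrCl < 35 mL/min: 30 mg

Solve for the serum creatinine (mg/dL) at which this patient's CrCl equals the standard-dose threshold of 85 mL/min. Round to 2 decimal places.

Standard dose requires CrCl ≥ 85 mL/min.
Set (140 − 56) × 105.2 / (72 × SCr) = 85
SCr = (140 − 56) × 105.2 / (72 × 85) = 1.444 mg/dL

1.44 mg/dL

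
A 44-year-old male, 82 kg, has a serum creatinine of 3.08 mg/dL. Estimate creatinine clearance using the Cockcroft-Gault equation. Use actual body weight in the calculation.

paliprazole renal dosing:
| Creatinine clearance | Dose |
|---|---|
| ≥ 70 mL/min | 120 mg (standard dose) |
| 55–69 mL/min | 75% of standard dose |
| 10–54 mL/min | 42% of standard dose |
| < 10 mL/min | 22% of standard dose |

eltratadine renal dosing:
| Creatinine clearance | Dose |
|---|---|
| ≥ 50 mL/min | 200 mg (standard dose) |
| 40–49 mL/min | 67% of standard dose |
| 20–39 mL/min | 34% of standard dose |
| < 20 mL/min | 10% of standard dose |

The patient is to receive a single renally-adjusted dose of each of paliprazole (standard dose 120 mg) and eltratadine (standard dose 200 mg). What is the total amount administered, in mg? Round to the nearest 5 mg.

120 mg

CrCl = (140 − 44) × 82 / (72 × 3.08) = 7872.0 / 221.76 ≈ 35.5 mL/min
CrCl ≈ 35 mL/min.
paliprazole: 10–54 mL/min → 42% of 120 mg = 50.4 mg.
eltratadine: 20–39 mL/min → 34% of 200 mg = 68 mg.
Total = 50.4 + 68 = 118.4 mg.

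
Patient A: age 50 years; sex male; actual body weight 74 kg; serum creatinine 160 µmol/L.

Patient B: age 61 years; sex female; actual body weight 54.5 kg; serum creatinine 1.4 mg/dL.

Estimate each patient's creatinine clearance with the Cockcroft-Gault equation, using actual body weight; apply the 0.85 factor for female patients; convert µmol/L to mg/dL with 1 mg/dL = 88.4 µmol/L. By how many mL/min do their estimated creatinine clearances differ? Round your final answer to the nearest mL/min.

Patient A: SCr = 160 / 88.4 = 1.81 mg/dL
Patient A: CrCl = (140 − 50) × 74 / (72 × 1.81) = 6660.0 / 130.32 ≈ 51.1 mL/min
Patient B: CrCl = (140 − 61) × 54.5 / (72 × 1.4) × 0.85 = 4305.5 / 100.80 × 0.85 ≈ 36.3 mL/min
|51.1 − 36.3| = 14.8 mL/min

15 mL/min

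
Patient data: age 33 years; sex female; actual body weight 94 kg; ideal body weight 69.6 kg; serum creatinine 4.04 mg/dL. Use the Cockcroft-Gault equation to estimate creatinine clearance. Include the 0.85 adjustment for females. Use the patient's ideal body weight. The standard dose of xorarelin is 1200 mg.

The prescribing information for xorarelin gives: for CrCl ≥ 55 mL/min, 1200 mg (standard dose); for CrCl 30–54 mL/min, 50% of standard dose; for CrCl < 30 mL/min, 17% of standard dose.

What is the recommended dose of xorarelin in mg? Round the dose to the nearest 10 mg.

200 mg

CrCl = (140 − 33) × 69.6 / (72 × 4.04) × 0.85 = 7447.2 / 290.88 × 0.85 ≈ 21.8 mL/min
CrCl ≈ 22 mL/min → bracket < 30 mL/min.
17% of 1200 mg = 204 mg → 200 mg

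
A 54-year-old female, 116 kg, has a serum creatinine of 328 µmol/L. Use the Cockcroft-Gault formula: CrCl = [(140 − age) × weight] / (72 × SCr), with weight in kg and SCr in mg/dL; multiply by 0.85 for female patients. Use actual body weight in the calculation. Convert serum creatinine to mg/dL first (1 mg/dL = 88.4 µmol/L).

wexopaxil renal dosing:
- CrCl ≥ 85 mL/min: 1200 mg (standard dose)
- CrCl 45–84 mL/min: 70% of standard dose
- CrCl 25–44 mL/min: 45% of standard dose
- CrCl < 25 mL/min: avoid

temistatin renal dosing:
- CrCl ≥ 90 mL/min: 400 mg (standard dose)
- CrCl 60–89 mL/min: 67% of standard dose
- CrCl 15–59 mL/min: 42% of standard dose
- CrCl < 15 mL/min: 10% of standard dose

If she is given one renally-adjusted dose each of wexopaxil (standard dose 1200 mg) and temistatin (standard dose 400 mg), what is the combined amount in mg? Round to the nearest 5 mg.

710 mg

SCr = 328 / 88.4 = 3.71 mg/dL
CrCl = (140 − 54) × 116 / (72 × 3.71) × 0.85 = 9976.0 / 267.12 × 0.85 ≈ 31.7 mL/min
CrCl ≈ 32 mL/min.
wexopaxil: 25–44 mL/min → 45% of 1200 mg = 540 mg.
temistatin: 15–59 mL/min → 42% of 400 mg = 168 mg.
Total = 540 + 168 = 708 mg.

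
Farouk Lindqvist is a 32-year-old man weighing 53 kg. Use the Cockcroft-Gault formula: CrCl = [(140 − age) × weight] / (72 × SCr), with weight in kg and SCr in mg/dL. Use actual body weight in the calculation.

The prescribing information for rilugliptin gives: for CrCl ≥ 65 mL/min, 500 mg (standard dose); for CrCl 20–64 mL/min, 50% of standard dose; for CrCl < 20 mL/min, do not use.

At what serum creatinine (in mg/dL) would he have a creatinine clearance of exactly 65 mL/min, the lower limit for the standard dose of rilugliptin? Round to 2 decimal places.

Standard dose requires CrCl ≥ 65 mL/min.
Set (140 − 32) × 53 / (72 × SCr) = 65
SCr = (140 − 32) × 53 / (72 × 65) = 1.223 mg/dL

1.22 mg/dL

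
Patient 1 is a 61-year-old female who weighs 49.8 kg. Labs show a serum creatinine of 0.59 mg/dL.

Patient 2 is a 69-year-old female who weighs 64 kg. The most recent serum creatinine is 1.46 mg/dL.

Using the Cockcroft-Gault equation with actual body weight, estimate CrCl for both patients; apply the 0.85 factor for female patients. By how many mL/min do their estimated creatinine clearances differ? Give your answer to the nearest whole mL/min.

Patient 1: CrCl = (140 − 61) × 49.8 / (72 × 0.59) × 0.85 = 3934.2 / 42.48 × 0.85 ≈ 78.7 mL/min
Patient 2: CrCl = (140 − 69) × 64 / (72 × 1.46) × 0.85 = 4544.0 / 105.12 × 0.85 ≈ 36.7 mL/min
|78.7 − 36.7| = 42.0 mL/min

42 mL/min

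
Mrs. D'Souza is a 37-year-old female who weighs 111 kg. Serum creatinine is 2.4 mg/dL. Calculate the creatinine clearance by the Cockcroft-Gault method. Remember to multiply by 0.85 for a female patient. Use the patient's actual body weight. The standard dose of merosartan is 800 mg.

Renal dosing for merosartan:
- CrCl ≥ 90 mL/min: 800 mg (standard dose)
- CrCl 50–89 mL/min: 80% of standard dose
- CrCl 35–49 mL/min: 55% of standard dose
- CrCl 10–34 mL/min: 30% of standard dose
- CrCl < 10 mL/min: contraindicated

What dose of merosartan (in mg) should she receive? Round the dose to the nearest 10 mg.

CrCl = (140 − 37) × 111 / (72 × 2.4) × 0.85 = 11433.0 / 172.80 × 0.85 ≈ 56.2 mL/min
CrCl ≈ 56 mL/min → bracket 50–89 mL/min.
80% of 800 mg = 640 mg

640 mg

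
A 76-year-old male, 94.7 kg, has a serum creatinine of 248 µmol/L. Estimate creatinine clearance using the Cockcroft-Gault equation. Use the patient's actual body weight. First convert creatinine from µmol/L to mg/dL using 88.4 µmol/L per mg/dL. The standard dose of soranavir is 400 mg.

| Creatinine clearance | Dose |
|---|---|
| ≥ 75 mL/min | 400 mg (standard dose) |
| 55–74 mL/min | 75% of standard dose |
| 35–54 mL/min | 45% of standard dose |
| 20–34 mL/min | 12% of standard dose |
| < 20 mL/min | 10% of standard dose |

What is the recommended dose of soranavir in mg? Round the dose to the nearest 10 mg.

50 mg

SCr = 248 / 88.4 = 2.805 mg/dL
CrCl = (140 − 76) × 94.7 / (72 × 2.805) = 6060.8 / 201.96 ≈ 30.0 mL/min
CrCl ≈ 30 mL/min → bracket 20–34 mL/min.
12% of 400 mg = 48 mg → 50 mg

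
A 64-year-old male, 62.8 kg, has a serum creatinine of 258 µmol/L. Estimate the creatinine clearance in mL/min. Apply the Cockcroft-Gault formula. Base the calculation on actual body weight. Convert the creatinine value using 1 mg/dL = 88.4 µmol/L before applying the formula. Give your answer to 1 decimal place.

SCr = 258 / 88.4 = 2.919 mg/dL
CrCl = (140 − 64) × 62.8 / (72 × 2.919) = 4772.8 / 210.17 ≈ 22.7 mL/min

22.7 mL/min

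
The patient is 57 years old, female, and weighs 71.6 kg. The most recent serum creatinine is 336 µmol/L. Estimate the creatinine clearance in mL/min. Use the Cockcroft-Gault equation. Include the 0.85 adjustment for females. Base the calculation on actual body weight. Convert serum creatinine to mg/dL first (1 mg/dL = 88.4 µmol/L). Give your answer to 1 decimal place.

SCr = 336 / 88.4 = 3.801 mg/dL
CrCl = (140 − 57) × 71.6 / (72 × 3.801) × 0.85 = 5942.8 / 273.67 × 0.85 ≈ 18.5 mL/min

18.5 mL/min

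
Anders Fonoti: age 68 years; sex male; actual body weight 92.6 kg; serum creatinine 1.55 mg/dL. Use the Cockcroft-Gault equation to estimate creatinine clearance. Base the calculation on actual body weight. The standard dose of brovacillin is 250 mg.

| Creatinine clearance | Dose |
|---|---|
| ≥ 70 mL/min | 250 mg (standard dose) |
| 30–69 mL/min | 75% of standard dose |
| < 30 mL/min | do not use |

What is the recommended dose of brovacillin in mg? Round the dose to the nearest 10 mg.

CrCl = (140 − 68) × 92.6 / (72 × 1.55) = 6667.2 / 111.60 ≈ 59.7 mL/min
CrCl ≈ 60 mL/min → bracket 30–69 mL/min.
75% of 250 mg = 187.5 mg → 190 mg

190 mg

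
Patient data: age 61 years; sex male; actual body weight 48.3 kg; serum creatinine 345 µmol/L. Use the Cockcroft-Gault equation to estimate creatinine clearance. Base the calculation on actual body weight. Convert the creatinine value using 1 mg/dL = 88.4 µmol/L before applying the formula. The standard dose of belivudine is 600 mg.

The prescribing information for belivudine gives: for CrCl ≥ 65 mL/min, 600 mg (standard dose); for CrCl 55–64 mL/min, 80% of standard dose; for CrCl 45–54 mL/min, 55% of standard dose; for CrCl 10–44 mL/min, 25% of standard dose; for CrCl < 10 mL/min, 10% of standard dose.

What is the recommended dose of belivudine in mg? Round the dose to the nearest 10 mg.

150 mg

SCr = 345 / 88.4 = 3.903 mg/dL
CrCl = (140 − 61) × 48.3 / (72 × 3.903) = 3815.7 / 281.02 ≈ 13.6 mL/min
CrCl ≈ 14 mL/min → bracket 10–44 mL/min.
25% of 600 mg = 150 mg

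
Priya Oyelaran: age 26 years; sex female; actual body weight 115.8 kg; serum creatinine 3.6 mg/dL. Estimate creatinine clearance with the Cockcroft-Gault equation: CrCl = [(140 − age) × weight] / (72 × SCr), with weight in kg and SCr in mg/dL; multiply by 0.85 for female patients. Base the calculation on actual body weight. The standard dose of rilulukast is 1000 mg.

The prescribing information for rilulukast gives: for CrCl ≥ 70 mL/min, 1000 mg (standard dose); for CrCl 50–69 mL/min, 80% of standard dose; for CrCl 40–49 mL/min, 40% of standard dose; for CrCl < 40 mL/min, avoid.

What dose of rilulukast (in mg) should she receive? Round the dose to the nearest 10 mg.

CrCl = (140 − 26) × 115.8 / (72 × 3.6) × 0.85 = 13201.2 / 259.20 × 0.85 ≈ 43.3 mL/min
CrCl ≈ 43 mL/min → bracket 40–49 mL/min.
40% of 1000 mg = 400 mg

400 mg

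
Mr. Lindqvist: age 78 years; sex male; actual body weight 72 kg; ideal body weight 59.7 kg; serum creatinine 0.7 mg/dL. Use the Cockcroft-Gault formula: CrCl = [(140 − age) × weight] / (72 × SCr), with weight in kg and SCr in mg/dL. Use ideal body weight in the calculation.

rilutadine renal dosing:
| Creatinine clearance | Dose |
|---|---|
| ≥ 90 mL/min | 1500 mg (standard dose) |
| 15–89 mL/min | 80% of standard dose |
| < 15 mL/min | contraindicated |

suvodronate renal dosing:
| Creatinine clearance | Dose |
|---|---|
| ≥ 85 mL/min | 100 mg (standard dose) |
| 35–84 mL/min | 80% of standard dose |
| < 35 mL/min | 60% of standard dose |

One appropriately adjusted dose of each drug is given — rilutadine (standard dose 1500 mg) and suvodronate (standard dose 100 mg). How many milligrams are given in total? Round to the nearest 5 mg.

1280 mg

CrCl = (140 − 78) × 59.7 / (72 × 0.7) = 3701.4 / 50.40 ≈ 73.4 mL/min
CrCl ≈ 73 mL/min.
rilutadine: 15–89 mL/min → 80% of 1500 mg = 1200 mg.
suvodronate: 35–84 mL/min → 80% of 100 mg = 80 mg.
Total = 1200 + 80 = 1280 mg.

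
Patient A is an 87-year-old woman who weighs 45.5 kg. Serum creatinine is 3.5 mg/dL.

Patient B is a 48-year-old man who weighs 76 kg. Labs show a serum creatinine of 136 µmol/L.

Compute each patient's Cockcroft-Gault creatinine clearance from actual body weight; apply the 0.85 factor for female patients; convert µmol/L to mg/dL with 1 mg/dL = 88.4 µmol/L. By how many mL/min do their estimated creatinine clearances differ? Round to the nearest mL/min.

Patient A: CrCl = (140 − 87) × 45.5 / (72 × 3.5) × 0.85 = 2411.5 / 252.00 × 0.85 ≈ 8.1 mL/min
Patient B: SCr = 136 / 88.4 = 1.538 mg/dL
Patient B: CrCl = (140 − 48) × 76 / (72 × 1.538) = 6992.0 / 110.74 ≈ 63.1 mL/min
|8.1 − 63.1| = 55.0 mL/min

55 mL/min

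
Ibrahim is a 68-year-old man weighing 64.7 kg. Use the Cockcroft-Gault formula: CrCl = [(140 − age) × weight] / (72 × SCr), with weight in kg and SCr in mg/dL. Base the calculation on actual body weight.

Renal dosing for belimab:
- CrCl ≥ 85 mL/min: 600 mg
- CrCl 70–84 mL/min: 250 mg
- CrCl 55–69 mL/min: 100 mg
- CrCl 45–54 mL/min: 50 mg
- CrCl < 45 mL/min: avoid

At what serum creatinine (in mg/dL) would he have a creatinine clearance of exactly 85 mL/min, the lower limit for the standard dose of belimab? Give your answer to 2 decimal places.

0.76 mg/dL

Standard dose requires CrCl ≥ 85 mL/min.
Set (140 − 68) × 64.7 / (72 × SCr) = 85
SCr = (140 − 68) × 64.7 / (72 × 85) = 0.761 mg/dL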